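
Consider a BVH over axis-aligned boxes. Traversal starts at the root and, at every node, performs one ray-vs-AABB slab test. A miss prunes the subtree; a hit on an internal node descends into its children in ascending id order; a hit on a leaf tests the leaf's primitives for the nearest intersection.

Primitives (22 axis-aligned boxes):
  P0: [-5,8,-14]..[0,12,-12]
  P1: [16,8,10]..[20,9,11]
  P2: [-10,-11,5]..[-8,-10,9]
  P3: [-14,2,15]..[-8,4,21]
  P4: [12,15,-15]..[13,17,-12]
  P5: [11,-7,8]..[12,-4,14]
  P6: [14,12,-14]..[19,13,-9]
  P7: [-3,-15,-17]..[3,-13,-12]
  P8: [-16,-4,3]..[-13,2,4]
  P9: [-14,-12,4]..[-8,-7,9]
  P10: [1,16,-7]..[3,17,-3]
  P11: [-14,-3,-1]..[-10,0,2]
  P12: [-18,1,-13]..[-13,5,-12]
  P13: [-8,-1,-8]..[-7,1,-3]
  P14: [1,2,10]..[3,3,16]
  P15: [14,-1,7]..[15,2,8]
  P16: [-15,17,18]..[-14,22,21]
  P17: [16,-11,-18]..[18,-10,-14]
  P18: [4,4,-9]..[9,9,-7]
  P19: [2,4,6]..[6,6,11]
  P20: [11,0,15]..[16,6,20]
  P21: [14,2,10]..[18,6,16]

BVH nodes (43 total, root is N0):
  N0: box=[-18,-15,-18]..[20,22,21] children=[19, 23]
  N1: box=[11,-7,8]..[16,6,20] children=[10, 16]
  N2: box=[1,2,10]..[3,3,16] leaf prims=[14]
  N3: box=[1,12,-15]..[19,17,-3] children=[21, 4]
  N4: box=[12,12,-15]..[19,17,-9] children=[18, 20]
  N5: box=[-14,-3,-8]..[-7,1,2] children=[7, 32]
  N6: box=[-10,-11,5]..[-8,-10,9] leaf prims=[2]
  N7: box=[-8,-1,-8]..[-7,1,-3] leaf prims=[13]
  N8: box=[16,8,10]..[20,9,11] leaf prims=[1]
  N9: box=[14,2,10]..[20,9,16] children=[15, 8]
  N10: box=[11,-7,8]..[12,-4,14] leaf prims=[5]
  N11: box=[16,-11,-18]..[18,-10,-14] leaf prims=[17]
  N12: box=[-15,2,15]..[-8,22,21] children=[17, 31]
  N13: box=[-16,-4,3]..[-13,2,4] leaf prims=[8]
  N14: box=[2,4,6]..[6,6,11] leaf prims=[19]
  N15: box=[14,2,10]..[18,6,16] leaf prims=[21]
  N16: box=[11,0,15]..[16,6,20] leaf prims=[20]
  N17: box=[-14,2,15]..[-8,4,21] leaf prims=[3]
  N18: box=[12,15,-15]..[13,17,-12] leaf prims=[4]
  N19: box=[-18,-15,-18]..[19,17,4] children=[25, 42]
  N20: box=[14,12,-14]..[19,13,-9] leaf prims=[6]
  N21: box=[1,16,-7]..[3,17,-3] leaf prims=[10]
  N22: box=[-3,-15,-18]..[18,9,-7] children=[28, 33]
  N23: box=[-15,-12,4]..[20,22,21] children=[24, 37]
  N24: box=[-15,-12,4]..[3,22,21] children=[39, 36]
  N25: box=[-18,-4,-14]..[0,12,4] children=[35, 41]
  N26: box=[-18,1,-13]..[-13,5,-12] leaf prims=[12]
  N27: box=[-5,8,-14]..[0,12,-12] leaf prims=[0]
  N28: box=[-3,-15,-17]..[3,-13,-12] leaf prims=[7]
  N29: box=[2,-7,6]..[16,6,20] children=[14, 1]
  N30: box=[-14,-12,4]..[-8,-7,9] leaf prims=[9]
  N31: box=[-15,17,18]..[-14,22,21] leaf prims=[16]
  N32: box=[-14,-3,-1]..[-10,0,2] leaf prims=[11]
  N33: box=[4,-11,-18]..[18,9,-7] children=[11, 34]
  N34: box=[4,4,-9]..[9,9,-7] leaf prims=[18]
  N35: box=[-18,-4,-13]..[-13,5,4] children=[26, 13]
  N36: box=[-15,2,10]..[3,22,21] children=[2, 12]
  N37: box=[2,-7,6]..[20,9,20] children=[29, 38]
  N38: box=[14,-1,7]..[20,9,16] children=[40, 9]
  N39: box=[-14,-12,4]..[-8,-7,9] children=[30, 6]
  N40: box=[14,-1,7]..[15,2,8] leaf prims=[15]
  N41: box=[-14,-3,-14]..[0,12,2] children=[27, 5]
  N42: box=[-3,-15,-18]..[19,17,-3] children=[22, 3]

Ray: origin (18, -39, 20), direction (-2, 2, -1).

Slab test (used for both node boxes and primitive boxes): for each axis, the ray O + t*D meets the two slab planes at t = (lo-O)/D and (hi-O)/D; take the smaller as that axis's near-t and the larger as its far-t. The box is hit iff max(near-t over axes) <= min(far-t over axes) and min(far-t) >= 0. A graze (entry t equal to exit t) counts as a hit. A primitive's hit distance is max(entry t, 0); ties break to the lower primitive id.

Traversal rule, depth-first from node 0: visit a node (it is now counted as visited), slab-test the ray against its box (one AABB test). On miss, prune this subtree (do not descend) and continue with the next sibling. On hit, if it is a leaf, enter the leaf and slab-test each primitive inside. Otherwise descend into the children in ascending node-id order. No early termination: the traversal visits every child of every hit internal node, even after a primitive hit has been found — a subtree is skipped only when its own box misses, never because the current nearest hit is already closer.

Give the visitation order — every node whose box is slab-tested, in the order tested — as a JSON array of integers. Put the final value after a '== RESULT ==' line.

Traverse from the root:
N0 x:[-1,18] y:[12,61/2] z:[-1,38] -> hit [12,18], descend [19, 23]
  N19 x:[-1/2,18] y:[12,28] z:[16,38] -> hit [16,18], descend [25, 42]
    N25 x:[9,18] y:[35/2,51/2] z:[16,34] -> hit [35/2,18], descend [35, 41]
      N35 x:[31/2,18] y:[35/2,22] z:[16,33] -> hit [35/2,18], descend [13, 26]
        N13 x:[31/2,17] y:[35/2,41/2] z:[16,17] -> miss, prune
        N26 x:[31/2,18] y:[20,22] z:[32,33] -> miss, prune
      N41 x:[9,16] y:[18,51/2] z:[18,34] -> miss, prune
    N42 x:[-1/2,21/2] y:[12,28] z:[23,38] -> miss, prune
  N23 x:[-1,33/2] y:[27/2,61/2] z:[-1,16] -> hit [27/2,16], descend [24, 37]
    N24 x:[15/2,33/2] y:[27/2,61/2] z:[-1,16] -> hit [27/2,16], descend [36, 39]
      N36 x:[15/2,33/2] y:[41/2,61/2] z:[-1,10] -> miss, prune
      N39 x:[13,16] y:[27/2,16] z:[11,16] -> hit [27/2,16], descend [6, 30]
        N6 x:[13,14] y:[14,29/2] z:[11,15] -> hit [14,14] leaf, test {P2@t=14}
        N30 x:[13,16] y:[27/2,16] z:[11,16] -> hit [27/2,16] leaf, test {P9@t=27/2}
    N37 x:[-1,8] y:[16,24] z:[0,14] -> miss, prune

order=[0, 19, 25, 35, 13, 26, 41, 42, 23, 24, 36, 39, 6, 30, 37]  |boxes|=15  |leaves|=2  hit=P9

== RESULT ==
[0, 19, 25, 35, 13, 26, 41, 42, 23, 24, 36, 39, 6, 30, 37]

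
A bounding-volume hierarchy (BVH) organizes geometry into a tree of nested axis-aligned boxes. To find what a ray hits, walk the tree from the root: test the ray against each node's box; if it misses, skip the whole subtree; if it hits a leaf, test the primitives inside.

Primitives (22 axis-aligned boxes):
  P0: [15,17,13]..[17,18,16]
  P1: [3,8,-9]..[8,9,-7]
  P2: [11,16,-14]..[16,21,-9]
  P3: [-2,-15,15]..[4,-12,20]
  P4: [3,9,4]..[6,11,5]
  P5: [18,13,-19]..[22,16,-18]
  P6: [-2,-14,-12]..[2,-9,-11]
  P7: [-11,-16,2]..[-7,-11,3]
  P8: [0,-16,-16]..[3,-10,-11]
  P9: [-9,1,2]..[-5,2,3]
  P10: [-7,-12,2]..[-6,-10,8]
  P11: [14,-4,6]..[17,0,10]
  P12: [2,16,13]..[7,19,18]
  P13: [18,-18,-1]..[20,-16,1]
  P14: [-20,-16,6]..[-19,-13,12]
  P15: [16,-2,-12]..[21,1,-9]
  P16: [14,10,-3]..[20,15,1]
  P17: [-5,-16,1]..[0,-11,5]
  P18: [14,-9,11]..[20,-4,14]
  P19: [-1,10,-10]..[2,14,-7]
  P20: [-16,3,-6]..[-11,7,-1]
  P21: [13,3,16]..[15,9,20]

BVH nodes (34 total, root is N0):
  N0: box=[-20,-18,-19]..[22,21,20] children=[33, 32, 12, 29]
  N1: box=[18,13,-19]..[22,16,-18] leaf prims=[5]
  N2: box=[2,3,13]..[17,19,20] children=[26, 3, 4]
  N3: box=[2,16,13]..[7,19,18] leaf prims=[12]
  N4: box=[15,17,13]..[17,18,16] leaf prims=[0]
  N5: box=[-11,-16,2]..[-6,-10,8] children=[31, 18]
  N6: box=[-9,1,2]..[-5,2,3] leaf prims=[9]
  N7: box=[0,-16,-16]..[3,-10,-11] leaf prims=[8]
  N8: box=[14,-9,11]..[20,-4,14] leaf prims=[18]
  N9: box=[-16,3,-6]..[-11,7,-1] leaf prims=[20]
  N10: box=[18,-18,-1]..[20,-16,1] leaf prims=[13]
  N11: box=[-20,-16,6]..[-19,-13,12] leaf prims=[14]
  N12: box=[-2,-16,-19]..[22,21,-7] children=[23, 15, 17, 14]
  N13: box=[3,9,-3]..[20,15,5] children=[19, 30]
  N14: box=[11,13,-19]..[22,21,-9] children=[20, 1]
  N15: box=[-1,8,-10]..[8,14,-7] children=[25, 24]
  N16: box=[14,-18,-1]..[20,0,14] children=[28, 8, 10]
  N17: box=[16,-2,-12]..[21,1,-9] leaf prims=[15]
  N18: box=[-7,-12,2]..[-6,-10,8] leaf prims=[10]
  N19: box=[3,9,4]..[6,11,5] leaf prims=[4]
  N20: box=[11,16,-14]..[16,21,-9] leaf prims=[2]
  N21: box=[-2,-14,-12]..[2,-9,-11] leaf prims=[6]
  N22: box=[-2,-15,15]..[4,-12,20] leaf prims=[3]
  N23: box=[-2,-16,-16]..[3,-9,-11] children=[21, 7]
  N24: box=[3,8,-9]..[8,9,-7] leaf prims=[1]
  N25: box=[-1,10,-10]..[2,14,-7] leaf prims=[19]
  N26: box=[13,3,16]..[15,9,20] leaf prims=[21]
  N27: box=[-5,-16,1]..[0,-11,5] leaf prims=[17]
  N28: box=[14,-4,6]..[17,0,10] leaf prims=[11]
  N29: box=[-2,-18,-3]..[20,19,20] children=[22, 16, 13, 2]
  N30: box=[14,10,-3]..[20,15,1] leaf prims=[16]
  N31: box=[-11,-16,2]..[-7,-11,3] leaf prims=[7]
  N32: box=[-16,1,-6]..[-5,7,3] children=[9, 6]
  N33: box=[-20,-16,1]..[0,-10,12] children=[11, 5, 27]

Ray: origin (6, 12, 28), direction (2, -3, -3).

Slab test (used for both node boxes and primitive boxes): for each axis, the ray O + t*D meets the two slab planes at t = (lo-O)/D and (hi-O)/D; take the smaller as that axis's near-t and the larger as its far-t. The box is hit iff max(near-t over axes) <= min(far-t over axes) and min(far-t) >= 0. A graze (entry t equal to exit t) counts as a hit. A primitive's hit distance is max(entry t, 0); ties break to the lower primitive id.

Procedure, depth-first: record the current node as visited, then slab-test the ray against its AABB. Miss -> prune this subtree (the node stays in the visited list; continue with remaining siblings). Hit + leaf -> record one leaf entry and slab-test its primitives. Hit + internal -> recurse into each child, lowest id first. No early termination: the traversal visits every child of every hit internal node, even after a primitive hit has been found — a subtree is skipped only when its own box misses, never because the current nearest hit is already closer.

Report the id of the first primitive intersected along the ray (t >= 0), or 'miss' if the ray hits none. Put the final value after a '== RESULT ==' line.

Traverse from the root:
N0 x:[-13,8] y:[-3,10] z:[8/3,47/3] -> hit [8/3,8], descend [12, 29, 32, 33]
  N12 x:[-4,8] y:[-3,28/3] z:[35/3,47/3] -> miss, prune
  N29 x:[-4,7] y:[-7/3,10] z:[8/3,31/3] -> hit [8/3,7], descend [2, 13, 16, 22]
    N2 x:[-2,11/2] y:[-7/3,3] z:[8/3,5] -> hit [8/3,3], descend [3, 4, 26]
      N3 x:[-2,1/2] y:[-7/3,-4/3] z:[10/3,5] -> miss, prune
      N4 x:[9/2,11/2] y:[-2,-5/3] z:[4,5] -> miss, prune
      N26 x:[7/2,9/2] y:[1,3] z:[8/3,4] -> miss, prune
    N13 x:[-3/2,7] y:[-1,1] z:[23/3,31/3] -> miss, prune
    N16 x:[4,7] y:[4,10] z:[14/3,29/3] -> hit [14/3,7], descend [8, 10, 28]
      N8 x:[4,7] y:[16/3,7] z:[14/3,17/3] -> hit [16/3,17/3] leaf, test {P18@t=16/3}
      N10 x:[6,7] y:[28/3,10] z:[9,29/3] -> miss, prune
      N28 x:[4,11/2] y:[4,16/3] z:[6,22/3] -> miss, prune
    N22 x:[-4,-1] y:[8,9] z:[8/3,13/3] -> miss, prune
  N32 x:[-11,-11/2] y:[5/3,11/3] z:[25/3,34/3] -> miss, prune
  N33 x:[-13,-3] y:[22/3,28/3] z:[16/3,9] -> miss, prune

order=[0, 12, 29, 2, 3, 4, 26, 13, 16, 8, 10, 28, 22, 32, 33]  |boxes|=15  |leaves|=1  hit=P18

== RESULT ==
18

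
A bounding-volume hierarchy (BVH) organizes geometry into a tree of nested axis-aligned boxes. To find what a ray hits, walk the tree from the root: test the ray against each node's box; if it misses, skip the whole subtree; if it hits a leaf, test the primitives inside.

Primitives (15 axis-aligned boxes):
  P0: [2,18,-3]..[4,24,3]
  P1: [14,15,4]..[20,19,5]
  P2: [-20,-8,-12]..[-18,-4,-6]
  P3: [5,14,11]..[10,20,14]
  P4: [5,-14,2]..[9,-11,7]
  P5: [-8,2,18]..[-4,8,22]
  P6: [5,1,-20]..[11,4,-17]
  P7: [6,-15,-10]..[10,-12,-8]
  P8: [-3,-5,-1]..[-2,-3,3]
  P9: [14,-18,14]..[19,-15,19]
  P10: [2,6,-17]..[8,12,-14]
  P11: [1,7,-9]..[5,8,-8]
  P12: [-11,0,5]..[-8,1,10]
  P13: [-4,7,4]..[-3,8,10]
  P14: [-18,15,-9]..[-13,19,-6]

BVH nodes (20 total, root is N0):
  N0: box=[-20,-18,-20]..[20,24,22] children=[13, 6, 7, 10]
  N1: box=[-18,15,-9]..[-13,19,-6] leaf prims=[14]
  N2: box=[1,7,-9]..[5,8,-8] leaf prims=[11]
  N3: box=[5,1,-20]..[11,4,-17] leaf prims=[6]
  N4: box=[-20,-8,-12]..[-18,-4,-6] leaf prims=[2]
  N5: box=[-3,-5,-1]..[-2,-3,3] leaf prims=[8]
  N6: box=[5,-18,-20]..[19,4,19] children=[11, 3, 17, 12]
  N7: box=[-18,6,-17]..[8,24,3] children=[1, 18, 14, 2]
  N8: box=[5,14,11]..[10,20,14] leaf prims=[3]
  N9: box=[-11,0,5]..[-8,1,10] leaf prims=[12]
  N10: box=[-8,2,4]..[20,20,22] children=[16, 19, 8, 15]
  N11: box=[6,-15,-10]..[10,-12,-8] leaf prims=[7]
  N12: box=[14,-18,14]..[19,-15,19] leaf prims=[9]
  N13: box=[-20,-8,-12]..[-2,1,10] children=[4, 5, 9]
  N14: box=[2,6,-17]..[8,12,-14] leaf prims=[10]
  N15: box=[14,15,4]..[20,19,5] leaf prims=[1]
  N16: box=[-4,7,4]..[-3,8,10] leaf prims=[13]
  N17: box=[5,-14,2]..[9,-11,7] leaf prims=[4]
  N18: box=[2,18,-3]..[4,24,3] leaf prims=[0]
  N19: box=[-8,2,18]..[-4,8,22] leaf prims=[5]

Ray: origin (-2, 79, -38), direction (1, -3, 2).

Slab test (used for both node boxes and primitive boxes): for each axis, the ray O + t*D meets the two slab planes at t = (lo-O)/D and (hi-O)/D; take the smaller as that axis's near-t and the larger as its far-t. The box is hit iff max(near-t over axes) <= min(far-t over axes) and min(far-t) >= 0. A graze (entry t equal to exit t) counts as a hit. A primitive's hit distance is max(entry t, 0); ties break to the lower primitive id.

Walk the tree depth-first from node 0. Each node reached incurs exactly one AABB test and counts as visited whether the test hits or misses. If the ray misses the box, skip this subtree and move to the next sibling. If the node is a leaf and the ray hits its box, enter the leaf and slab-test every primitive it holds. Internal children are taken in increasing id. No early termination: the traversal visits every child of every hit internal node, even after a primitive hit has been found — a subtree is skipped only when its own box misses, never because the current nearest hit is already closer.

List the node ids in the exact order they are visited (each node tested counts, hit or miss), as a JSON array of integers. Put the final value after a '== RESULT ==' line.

Walk:
N0 x:[-18,22] y:[55/3,97/3] z:[9,30] -> hit [55/3,22], descend [6, 7, 10, 13]
  N6 x:[7,21] y:[25,97/3] z:[9,57/2] -> miss, prune
  N7 x:[-16,10] y:[55/3,73/3] z:[21/2,41/2] -> miss, prune
  N10 x:[-6,22] y:[59/3,77/3] z:[21,30] -> hit [21,22], descend [8, 15, 16, 19]
    N8 x:[7,12] y:[59/3,65/3] z:[49/2,26] -> miss, prune
    N15 x:[16,22] y:[20,64/3] z:[21,43/2] -> hit [21,64/3] leaf, test {P1@t=21}
    N16 x:[-2,-1] y:[71/3,24] z:[21,24] -> miss, prune
    N19 x:[-6,-2] y:[71/3,77/3] z:[28,30] -> miss, prune
  N13 x:[-18,0] y:[26,29] z:[13,24] -> miss, prune

9 AABB tests over nodes [0, 6, 7, 10, 8, 15, 16, 19, 13]; 1 leaf entered; closest P1.

== RESULT ==
[0, 6, 7, 10, 8, 15, 16, 19, 13]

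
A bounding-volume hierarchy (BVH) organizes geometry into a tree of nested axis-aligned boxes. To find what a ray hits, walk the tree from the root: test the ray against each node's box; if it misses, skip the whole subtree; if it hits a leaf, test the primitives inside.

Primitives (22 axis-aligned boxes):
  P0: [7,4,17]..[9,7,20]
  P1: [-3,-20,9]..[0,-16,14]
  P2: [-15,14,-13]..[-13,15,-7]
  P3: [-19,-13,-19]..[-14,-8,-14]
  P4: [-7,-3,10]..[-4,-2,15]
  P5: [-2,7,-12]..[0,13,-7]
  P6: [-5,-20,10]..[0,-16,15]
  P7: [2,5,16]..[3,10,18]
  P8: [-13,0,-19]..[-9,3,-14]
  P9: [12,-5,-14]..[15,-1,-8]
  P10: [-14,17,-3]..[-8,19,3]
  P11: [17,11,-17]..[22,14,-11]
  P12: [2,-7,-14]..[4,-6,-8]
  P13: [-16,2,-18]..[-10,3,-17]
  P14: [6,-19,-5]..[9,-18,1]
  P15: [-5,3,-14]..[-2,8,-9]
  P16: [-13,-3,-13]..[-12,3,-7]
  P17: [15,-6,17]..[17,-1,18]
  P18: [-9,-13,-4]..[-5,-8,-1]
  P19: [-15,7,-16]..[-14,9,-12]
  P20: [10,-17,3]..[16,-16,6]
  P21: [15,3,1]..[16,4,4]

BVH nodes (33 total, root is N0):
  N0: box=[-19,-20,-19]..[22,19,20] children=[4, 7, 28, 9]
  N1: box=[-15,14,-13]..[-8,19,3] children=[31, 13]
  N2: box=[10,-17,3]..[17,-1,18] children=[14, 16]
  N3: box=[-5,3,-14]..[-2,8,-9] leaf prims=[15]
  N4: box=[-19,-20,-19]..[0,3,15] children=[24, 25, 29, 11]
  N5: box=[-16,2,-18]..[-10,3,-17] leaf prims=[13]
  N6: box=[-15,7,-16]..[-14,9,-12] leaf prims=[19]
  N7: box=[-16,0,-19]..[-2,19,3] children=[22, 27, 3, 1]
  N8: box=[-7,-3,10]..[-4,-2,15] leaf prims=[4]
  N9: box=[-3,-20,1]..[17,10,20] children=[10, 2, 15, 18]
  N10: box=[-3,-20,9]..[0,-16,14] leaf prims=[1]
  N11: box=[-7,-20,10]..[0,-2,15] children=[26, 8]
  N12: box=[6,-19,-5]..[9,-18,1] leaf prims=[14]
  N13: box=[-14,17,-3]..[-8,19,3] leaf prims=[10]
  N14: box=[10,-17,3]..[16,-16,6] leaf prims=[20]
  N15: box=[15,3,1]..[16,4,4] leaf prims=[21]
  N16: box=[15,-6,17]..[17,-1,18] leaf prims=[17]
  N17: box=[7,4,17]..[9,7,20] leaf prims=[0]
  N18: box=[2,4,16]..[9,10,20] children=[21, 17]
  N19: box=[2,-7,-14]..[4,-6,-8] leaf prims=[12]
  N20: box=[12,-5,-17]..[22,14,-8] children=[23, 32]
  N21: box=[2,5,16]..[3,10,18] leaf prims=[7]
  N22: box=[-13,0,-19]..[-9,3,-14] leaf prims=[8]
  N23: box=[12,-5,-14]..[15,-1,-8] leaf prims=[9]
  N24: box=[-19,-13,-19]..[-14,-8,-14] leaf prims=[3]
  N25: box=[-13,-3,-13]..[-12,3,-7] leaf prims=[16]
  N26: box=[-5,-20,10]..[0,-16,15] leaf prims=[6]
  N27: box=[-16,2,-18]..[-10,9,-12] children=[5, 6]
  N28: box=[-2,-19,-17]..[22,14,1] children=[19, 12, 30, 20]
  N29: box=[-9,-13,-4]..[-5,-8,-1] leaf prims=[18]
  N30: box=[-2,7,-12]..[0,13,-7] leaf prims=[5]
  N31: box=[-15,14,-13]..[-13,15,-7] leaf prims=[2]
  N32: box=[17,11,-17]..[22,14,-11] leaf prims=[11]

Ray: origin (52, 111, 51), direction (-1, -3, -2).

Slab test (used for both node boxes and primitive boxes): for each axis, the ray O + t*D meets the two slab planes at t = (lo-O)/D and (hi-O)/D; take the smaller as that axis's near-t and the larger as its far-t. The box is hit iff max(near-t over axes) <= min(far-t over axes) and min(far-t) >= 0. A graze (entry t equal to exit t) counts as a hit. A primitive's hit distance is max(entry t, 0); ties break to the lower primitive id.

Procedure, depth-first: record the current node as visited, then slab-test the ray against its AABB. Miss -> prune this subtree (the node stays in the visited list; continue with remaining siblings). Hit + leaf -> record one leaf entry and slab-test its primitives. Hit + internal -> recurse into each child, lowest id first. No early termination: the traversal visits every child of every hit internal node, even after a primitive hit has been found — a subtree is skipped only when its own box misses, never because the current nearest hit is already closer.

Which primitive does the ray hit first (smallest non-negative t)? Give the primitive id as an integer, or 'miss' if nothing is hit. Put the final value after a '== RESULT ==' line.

Trace the traversal:
N0 x:[30,71] y:[92/3,131/3] z:[31/2,35] -> hit [92/3,35], descend [4, 7, 9, 28]
  N4 x:[52,71] y:[36,131/3] z:[18,35] -> miss, prune
  N7 x:[54,68] y:[92/3,37] z:[24,35] -> miss, prune
  N9 x:[35,55] y:[101/3,131/3] z:[31/2,25] -> miss, prune
  N28 x:[30,54] y:[97/3,130/3] z:[25,34] -> hit [97/3,34], descend [12, 19, 20, 30]
    N12 x:[43,46] y:[43,130/3] z:[25,28] -> miss, prune
    N19 x:[48,50] y:[39,118/3] z:[59/2,65/2] -> miss, prune
    N20 x:[30,40] y:[97/3,116/3] z:[59/2,34] -> hit [97/3,34], descend [23, 32]
      N23 x:[37,40] y:[112/3,116/3] z:[59/2,65/2] -> miss, prune
      N32 x:[30,35] y:[97/3,100/3] z:[31,34] -> hit [97/3,100/3] leaf, test {P11@t=97/3}
    N30 x:[52,54] y:[98/3,104/3] z:[29,63/2] -> miss, prune

Summary -> nodes [0, 4, 7, 9, 28, 12, 19, 20, 23, 32, 30]; box-tests=11; leaf-entries=1; first=P11

== RESULT ==
11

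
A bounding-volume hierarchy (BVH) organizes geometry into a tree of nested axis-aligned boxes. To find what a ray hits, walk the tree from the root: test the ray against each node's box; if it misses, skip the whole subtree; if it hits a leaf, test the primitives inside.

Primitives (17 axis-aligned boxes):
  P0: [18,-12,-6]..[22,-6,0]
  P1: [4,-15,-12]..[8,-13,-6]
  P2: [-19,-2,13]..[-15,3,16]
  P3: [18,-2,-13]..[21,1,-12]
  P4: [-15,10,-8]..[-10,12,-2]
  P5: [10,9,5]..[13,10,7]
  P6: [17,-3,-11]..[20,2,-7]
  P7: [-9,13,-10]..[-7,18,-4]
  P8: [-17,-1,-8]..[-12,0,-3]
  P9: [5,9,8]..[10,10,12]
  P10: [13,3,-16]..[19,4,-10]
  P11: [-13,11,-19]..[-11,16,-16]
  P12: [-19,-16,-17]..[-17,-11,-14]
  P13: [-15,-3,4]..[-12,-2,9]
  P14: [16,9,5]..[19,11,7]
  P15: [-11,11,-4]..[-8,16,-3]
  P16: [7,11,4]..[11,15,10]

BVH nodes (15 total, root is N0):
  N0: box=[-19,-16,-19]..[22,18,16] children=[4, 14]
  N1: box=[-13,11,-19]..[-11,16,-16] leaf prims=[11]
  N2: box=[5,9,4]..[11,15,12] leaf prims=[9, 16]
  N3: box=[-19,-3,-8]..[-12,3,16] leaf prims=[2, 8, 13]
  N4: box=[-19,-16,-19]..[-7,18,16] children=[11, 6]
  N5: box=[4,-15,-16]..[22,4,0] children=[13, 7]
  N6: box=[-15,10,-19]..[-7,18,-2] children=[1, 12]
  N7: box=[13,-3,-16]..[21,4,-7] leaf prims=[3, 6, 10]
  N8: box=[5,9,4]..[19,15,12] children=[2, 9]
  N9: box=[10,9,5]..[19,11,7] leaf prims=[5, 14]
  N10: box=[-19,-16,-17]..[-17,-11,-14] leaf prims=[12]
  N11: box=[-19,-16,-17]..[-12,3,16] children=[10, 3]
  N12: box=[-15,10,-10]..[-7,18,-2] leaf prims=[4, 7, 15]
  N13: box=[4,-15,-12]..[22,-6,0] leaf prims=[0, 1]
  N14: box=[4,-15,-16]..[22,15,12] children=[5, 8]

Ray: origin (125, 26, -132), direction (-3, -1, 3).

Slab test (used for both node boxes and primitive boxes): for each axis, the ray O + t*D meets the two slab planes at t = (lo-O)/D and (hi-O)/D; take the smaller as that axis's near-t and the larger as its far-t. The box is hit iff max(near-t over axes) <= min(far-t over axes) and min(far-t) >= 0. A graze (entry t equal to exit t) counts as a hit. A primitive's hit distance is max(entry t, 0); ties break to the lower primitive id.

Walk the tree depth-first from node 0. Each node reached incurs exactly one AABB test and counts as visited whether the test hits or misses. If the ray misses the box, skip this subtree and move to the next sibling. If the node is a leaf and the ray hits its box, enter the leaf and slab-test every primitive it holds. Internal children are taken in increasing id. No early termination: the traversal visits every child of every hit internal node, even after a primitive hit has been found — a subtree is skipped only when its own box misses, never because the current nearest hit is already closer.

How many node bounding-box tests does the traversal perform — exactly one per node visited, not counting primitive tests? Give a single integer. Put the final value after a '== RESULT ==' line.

Traverse from the root:
N0 x:[103/3,48] y:[8,42] z:[113/3,148/3] -> hit [113/3,42], descend [4, 14]
  N4 x:[44,48] y:[8,42] z:[113/3,148/3] -> miss, prune
  N14 x:[103/3,121/3] y:[11,41] z:[116/3,48] -> hit [116/3,121/3], descend [5, 8]
    N5 x:[103/3,121/3] y:[22,41] z:[116/3,44] -> hit [116/3,121/3], descend [7, 13]
      N7 x:[104/3,112/3] y:[22,29] z:[116/3,125/3] -> miss, prune
      N13 x:[103/3,121/3] y:[32,41] z:[40,44] -> hit [40,121/3] leaf, test {P0(miss), P1@t=40}
    N8 x:[106/3,40] y:[11,17] z:[136/3,48] -> miss, prune

7 AABB tests over nodes [0, 4, 14, 5, 7, 13, 8]; 1 leaf entered; closest P1.

== RESULT ==
7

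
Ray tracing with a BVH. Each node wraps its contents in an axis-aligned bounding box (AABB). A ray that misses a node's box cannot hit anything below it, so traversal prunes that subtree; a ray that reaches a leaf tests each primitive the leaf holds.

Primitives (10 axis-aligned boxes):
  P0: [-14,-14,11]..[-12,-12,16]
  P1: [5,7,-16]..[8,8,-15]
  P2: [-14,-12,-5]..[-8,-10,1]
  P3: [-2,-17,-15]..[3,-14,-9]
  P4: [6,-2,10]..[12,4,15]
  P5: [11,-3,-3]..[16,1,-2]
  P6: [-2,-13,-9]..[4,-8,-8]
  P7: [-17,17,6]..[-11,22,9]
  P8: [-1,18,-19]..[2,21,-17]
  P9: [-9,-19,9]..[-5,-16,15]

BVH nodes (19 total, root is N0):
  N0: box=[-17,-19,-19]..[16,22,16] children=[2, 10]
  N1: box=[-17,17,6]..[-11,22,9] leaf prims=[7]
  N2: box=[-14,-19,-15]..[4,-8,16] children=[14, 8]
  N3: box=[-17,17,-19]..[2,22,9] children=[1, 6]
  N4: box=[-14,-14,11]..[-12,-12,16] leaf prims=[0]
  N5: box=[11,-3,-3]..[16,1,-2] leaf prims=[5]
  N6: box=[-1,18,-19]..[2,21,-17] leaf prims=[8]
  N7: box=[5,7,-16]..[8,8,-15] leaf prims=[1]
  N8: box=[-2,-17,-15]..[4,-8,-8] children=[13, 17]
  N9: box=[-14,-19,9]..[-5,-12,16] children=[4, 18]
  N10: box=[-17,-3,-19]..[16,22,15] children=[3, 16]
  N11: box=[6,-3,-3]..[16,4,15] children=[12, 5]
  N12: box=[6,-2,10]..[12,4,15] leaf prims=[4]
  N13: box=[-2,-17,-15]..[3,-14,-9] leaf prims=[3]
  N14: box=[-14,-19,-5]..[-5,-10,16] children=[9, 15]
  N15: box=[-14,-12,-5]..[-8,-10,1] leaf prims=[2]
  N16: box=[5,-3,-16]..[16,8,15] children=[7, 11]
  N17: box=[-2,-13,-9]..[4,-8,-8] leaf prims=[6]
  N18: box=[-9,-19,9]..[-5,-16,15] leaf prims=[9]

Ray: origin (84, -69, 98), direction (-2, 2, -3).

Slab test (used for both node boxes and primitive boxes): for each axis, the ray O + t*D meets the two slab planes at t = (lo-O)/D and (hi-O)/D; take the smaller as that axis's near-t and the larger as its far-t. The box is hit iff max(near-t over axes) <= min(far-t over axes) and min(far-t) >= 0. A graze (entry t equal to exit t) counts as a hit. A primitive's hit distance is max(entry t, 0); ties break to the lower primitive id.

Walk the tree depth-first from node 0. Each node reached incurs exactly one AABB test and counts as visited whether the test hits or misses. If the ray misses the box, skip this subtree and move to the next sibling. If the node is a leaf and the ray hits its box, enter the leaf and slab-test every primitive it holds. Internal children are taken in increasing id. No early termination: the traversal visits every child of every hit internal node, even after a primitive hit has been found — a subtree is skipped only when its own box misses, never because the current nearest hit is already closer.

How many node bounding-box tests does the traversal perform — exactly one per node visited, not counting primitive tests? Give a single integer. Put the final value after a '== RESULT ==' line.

Traverse from the root:
N0 x:[34,101/2] y:[25,91/2] z:[82/3,39] -> hit [34,39], descend [2, 10]
  N2 x:[40,49] y:[25,61/2] z:[82/3,113/3] -> miss, prune
  N10 x:[34,101/2] y:[33,91/2] z:[83/3,39] -> hit [34,39], descend [3, 16]
    N3 x:[41,101/2] y:[43,91/2] z:[89/3,39] -> miss, prune
    N16 x:[34,79/2] y:[33,77/2] z:[83/3,38] -> hit [34,38], descend [7, 11]
      N7 x:[38,79/2] y:[38,77/2] z:[113/3,38] -> hit [38,38] leaf, test {P1@t=38}
      N11 x:[34,39] y:[33,73/2] z:[83/3,101/3] -> miss, prune

order=[0, 2, 10, 3, 16, 7, 11]  |boxes|=7  |leaves|=1  hit=P1

== RESULT ==
7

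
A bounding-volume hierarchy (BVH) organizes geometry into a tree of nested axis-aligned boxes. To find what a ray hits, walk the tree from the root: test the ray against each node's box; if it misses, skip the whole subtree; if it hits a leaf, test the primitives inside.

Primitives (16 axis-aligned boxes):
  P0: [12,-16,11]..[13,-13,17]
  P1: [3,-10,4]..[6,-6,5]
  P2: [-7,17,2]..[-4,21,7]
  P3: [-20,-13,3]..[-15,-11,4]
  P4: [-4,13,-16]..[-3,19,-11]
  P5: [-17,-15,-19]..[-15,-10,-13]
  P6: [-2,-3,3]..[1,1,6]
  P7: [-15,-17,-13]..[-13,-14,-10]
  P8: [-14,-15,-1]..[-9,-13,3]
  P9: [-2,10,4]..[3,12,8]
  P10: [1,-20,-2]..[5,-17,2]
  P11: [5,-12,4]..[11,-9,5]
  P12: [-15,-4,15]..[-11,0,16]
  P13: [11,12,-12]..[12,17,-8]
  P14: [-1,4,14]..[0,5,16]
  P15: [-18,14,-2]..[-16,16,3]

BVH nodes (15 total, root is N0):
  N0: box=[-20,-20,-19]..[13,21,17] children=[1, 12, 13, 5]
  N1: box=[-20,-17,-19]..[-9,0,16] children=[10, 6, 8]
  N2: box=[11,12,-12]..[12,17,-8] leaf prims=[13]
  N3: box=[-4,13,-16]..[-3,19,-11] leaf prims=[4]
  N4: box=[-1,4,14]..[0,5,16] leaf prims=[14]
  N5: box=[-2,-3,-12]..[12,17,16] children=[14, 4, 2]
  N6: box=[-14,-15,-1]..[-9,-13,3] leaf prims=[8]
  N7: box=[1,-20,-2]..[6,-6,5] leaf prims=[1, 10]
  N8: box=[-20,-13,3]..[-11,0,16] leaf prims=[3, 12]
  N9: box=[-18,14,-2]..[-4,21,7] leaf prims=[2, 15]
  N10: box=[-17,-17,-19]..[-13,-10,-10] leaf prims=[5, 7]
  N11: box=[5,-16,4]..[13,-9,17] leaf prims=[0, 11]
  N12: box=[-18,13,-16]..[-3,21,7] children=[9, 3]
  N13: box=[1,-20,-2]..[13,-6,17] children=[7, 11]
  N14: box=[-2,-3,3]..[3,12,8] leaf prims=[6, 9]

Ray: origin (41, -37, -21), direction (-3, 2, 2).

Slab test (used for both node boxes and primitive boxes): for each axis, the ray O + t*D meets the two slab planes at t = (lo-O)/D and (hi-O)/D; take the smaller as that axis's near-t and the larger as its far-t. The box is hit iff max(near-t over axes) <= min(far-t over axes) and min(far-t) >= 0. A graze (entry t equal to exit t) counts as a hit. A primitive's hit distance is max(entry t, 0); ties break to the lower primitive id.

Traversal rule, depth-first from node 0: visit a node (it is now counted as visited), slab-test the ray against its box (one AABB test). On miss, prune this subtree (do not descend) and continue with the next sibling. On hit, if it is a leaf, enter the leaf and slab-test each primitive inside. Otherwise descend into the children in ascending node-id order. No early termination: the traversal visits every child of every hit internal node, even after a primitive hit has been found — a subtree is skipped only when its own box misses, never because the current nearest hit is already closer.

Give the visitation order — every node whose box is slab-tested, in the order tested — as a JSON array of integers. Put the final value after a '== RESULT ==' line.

Traverse from the root:
N0 x:[28/3,61/3] y:[17/2,29] z:[1,19] -> hit [28/3,19], descend [1, 5, 12, 13]
  N1 x:[50/3,61/3] y:[10,37/2] z:[1,37/2] -> hit [50/3,37/2], descend [6, 8, 10]
    N6 x:[50/3,55/3] y:[11,12] z:[10,12] -> miss, prune
    N8 x:[52/3,61/3] y:[12,37/2] z:[12,37/2] -> hit [52/3,37/2] leaf, test {P3(miss), P12@t=18}
    N10 x:[18,58/3] y:[10,27/2] z:[1,11/2] -> miss, prune
  N5 x:[29/3,43/3] y:[17,27] z:[9/2,37/2] -> miss, prune
  N12 x:[44/3,59/3] y:[25,29] z:[5/2,14] -> miss, prune
  N13 x:[28/3,40/3] y:[17/2,31/2] z:[19/2,19] -> hit [19/2,40/3], descend [7, 11]
    N7 x:[35/3,40/3] y:[17/2,31/2] z:[19/2,13] -> hit [35/3,13] leaf, test {P1(miss), P10(miss)}
    N11 x:[28/3,12] y:[21/2,14] z:[25/2,19] -> miss, prune

Summary -> nodes [0, 1, 6, 8, 10, 5, 12, 13, 7, 11]; box-tests=10; leaf-entries=2; first=P12

== RESULT ==
[0, 1, 6, 8, 10, 5, 12, 13, 7, 11]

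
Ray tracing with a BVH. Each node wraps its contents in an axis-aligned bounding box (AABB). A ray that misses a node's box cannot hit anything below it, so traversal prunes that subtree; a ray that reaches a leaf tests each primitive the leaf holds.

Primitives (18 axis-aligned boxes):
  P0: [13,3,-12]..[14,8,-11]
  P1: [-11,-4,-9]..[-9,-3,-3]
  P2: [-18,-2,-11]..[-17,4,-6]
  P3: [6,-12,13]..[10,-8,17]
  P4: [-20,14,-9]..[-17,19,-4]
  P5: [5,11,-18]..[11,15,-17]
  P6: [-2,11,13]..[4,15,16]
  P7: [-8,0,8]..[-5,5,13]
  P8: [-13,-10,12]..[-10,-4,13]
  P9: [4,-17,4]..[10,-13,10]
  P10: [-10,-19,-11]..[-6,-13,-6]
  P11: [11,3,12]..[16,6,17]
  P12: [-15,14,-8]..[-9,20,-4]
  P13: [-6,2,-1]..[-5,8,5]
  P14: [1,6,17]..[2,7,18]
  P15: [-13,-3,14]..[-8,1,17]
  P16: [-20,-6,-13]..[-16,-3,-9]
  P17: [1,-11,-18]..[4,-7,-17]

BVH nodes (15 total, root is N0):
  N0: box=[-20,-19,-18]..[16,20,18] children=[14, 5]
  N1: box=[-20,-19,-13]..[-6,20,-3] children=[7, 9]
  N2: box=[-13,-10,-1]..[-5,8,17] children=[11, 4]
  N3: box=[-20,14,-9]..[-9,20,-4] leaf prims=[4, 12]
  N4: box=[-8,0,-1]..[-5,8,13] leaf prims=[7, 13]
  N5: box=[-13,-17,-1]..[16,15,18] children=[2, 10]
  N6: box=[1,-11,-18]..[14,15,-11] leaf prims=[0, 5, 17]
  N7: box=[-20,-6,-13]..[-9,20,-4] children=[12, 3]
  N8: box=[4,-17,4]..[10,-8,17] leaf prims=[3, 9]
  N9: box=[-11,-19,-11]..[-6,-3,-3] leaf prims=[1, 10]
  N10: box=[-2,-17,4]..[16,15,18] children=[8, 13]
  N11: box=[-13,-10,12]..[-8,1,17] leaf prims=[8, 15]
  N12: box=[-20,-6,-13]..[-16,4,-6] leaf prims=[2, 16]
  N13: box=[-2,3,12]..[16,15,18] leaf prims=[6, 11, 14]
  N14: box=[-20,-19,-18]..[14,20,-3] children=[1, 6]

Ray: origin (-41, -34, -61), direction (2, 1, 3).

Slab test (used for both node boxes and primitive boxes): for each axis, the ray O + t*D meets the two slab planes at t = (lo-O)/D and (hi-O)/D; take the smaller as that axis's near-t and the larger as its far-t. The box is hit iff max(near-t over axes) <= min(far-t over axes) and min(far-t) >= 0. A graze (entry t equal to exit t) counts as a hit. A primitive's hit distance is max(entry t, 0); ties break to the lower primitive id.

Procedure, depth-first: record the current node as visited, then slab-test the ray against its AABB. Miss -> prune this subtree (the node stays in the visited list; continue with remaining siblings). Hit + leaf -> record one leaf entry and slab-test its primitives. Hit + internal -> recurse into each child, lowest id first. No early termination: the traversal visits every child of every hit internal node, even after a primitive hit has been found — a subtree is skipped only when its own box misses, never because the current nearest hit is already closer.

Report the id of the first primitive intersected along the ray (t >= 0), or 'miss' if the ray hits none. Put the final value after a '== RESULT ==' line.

Walk:
N0 x:[21/2,57/2] y:[15,54] z:[43/3,79/3] -> hit [15,79/3], descend [5, 14]
  N5 x:[14,57/2] y:[17,49] z:[20,79/3] -> hit [20,79/3], descend [2, 10]
    N2 x:[14,18] y:[24,42] z:[20,26] -> miss, prune
    N10 x:[39/2,57/2] y:[17,49] z:[65/3,79/3] -> hit [65/3,79/3], descend [8, 13]
      N8 x:[45/2,51/2] y:[17,26] z:[65/3,26] -> hit [45/2,51/2] leaf, test {P3@t=74/3, P9(miss)}
      N13 x:[39/2,57/2] y:[37,49] z:[73/3,79/3] -> miss, prune
  N14 x:[21/2,55/2] y:[15,54] z:[43/3,58/3] -> hit [15,58/3], descend [1, 6]
    N1 x:[21/2,35/2] y:[15,54] z:[16,58/3] -> hit [16,35/2], descend [7, 9]
      N7 x:[21/2,16] y:[28,54] z:[16,19] -> miss, prune
      N9 x:[15,35/2] y:[15,31] z:[50/3,58/3] -> hit [50/3,35/2] leaf, test {P1(miss), P10@t=50/3}
    N6 x:[21,55/2] y:[23,49] z:[43/3,50/3] -> miss, prune

Visited [0, 5, 2, 10, 8, 13, 14, 1, 7, 9, 6]. Tests: 11 box, 2 leaf. Nearest: P10.

== RESULT ==
10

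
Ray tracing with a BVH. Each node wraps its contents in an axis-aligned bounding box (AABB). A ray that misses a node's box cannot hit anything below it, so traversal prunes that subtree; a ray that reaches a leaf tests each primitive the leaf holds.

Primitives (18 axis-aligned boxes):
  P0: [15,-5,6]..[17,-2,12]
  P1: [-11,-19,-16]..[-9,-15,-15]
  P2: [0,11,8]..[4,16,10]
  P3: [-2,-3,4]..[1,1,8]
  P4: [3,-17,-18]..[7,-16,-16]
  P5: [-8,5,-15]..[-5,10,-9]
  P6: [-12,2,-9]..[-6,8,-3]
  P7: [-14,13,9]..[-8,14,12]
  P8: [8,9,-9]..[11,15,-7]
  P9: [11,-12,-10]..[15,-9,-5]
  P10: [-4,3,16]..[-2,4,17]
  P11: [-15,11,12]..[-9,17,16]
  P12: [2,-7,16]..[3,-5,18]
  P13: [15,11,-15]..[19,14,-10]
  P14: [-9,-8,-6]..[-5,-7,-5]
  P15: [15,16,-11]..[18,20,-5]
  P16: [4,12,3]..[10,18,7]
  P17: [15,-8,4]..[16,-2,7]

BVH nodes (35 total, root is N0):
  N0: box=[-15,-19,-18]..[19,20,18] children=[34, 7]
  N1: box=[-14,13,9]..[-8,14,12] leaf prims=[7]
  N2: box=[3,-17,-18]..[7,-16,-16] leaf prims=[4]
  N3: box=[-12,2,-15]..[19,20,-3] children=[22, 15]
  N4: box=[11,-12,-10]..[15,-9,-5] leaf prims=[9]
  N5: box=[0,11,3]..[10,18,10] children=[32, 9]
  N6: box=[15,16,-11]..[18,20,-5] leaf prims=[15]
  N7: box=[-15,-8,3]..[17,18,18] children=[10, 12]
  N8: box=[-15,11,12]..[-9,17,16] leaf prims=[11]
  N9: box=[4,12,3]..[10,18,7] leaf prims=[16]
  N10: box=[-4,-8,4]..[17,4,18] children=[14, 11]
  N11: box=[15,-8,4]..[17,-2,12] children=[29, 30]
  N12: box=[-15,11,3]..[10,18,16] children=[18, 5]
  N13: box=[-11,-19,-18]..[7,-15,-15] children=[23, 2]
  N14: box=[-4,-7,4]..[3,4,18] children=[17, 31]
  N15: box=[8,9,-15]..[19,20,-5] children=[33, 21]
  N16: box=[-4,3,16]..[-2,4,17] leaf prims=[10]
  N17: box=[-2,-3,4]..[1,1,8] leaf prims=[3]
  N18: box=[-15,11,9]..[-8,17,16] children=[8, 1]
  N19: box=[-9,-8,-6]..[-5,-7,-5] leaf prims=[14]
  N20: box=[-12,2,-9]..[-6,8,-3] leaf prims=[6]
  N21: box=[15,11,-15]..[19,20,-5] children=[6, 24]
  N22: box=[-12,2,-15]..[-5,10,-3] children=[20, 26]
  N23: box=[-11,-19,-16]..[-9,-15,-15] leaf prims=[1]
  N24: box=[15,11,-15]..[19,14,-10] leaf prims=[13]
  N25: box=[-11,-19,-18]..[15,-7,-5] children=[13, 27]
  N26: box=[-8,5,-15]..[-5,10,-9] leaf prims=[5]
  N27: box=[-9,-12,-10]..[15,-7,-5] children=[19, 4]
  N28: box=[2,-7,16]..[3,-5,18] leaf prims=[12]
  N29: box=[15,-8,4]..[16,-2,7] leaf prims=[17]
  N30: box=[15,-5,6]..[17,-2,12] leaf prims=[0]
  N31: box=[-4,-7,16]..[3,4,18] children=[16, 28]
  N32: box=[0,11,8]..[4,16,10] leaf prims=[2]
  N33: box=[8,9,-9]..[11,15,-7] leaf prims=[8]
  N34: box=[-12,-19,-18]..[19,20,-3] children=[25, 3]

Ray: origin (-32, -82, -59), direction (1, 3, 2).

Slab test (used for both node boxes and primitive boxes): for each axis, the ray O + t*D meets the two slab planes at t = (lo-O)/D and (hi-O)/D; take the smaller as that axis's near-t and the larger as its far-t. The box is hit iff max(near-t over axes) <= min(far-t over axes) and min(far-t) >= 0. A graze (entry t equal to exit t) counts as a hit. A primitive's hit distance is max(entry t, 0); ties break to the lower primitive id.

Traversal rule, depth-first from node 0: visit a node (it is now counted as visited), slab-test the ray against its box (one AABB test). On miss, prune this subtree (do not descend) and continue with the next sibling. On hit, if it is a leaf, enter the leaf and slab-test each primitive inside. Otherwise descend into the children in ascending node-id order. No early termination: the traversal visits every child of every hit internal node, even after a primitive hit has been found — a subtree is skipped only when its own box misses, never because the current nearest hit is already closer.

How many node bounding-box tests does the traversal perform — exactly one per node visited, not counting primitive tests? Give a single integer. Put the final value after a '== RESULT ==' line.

Trace the traversal:
N0 x:[17,51] y:[21,34] z:[41/2,77/2] -> hit [21,34], descend [7, 34]
  N7 x:[17,49] y:[74/3,100/3] z:[31,77/2] -> hit [31,100/3], descend [10, 12]
    N10 x:[28,49] y:[74/3,86/3] z:[63/2,77/2] -> miss, prune
    N12 x:[17,42] y:[31,100/3] z:[31,75/2] -> hit [31,100/3], descend [5, 18]
      N5 x:[32,42] y:[31,100/3] z:[31,69/2] -> hit [32,100/3], descend [9, 32]
        N9 x:[36,42] y:[94/3,100/3] z:[31,33] -> miss, prune
        N32 x:[32,36] y:[31,98/3] z:[67/2,69/2] -> miss, prune
      N18 x:[17,24] y:[31,33] z:[34,75/2] -> miss, prune
  N34 x:[20,51] y:[21,34] z:[41/2,28] -> hit [21,28], descend [3, 25]
    N3 x:[20,51] y:[28,34] z:[22,28] -> hit [28,28], descend [15, 22]
      N15 x:[40,51] y:[91/3,34] z:[22,27] -> miss, prune
      N22 x:[20,27] y:[28,92/3] z:[22,28] -> miss, prune
    N25 x:[21,47] y:[21,25] z:[41/2,27] -> hit [21,25], descend [13, 27]
      N13 x:[21,39] y:[21,67/3] z:[41/2,22] -> hit [21,22], descend [2, 23]
        N2 x:[35,39] y:[65/3,22] z:[41/2,43/2] -> miss, prune
        N23 x:[21,23] y:[21,67/3] z:[43/2,22] -> hit [43/2,22] leaf, test {P1@t=43/2}
      N27 x:[23,47] y:[70/3,25] z:[49/2,27] -> hit [49/2,25], descend [4, 19]
        N4 x:[43,47] y:[70/3,73/3] z:[49/2,27] -> miss, prune
        N19 x:[23,27] y:[74/3,25] z:[53/2,27] -> miss, prune

19 AABB tests over nodes [0, 7, 10, 12, 5, 9, 32, 18, 34, 3, 15, 22, 25, 13, 2, 23, 27, 4, 19]; 1 leaf entered; closest P1.

== RESULT ==
19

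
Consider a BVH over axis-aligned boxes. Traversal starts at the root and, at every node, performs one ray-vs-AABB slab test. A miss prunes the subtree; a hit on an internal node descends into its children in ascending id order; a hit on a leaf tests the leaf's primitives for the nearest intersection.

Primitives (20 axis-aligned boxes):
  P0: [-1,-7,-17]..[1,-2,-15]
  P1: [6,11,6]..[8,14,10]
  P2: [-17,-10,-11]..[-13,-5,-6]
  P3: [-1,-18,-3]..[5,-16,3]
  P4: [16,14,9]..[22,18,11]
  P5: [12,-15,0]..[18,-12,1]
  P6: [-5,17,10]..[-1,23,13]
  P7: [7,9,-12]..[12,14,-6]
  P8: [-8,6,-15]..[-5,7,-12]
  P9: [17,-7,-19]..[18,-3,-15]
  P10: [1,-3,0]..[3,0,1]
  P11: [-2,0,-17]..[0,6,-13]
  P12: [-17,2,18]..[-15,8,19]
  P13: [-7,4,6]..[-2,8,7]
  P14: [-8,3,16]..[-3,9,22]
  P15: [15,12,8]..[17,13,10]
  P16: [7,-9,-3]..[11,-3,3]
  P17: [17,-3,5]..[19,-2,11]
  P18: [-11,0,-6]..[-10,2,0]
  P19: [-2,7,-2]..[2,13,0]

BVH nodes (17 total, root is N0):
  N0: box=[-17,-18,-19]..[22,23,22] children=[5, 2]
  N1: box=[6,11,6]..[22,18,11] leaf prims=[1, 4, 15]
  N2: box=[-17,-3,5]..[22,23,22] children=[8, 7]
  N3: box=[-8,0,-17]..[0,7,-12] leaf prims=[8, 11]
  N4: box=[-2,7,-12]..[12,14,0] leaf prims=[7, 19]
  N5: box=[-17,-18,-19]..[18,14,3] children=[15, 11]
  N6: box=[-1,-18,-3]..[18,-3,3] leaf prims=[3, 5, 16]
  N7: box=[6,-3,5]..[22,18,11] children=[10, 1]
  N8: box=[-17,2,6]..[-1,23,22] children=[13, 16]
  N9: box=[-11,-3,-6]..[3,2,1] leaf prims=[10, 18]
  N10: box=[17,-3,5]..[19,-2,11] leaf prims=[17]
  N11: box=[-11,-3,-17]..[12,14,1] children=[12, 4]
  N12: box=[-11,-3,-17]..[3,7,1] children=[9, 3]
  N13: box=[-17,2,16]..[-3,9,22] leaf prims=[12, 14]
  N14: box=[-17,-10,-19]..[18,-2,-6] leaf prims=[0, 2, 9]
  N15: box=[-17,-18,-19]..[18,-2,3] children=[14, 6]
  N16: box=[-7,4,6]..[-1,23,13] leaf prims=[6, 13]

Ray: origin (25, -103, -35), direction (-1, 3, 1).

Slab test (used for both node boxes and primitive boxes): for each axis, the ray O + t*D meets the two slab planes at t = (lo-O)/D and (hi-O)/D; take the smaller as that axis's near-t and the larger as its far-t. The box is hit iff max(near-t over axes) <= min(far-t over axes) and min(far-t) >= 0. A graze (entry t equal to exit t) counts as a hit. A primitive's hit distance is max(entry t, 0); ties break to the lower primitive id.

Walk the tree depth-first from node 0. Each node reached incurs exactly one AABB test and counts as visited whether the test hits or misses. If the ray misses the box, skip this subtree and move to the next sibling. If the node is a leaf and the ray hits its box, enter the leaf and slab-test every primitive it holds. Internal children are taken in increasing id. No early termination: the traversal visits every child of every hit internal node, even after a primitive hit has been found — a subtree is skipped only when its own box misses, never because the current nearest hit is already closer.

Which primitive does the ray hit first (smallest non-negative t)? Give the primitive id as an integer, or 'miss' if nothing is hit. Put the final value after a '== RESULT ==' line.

Trace the traversal:
N0 x:[3,42] y:[85/3,42] z:[16,57] -> hit [85/3,42], descend [2, 5]
  N2 x:[3,42] y:[100/3,42] z:[40,57] -> hit [40,42], descend [7, 8]
    N7 x:[3,19] y:[100/3,121/3] z:[40,46] -> miss, prune
    N8 x:[26,42] y:[35,42] z:[41,57] -> hit [41,42], descend [13, 16]
      N13 x:[28,42] y:[35,112/3] z:[51,57] -> miss, prune
      N16 x:[26,32] y:[107/3,42] z:[41,48] -> miss, prune
  N5 x:[7,42] y:[85/3,39] z:[16,38] -> hit [85/3,38], descend [11, 15]
    N11 x:[13,36] y:[100/3,39] z:[18,36] -> hit [100/3,36], descend [4, 12]
      N4 x:[13,27] y:[110/3,39] z:[23,35] -> miss, prune
      N12 x:[22,36] y:[100/3,110/3] z:[18,36] -> hit [100/3,36], descend [3, 9]
        N3 x:[25,33] y:[103/3,110/3] z:[18,23] -> miss, prune
        N9 x:[22,36] y:[100/3,35] z:[29,36] -> hit [100/3,35] leaf, test {P10(miss), P18@t=35}
    N15 x:[7,42] y:[85/3,101/3] z:[16,38] -> hit [85/3,101/3], descend [6, 14]
      N6 x:[7,26] y:[85/3,100/3] z:[32,38] -> miss, prune
      N14 x:[7,42] y:[31,101/3] z:[16,29] -> miss, prune

Visited [0, 2, 7, 8, 13, 16, 5, 11, 4, 12, 3, 9, 15, 6, 14]. Tests: 15 box, 1 leaf. Nearest: P18.

== RESULT ==
18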